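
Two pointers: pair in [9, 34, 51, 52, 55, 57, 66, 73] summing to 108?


lo=0(9)+hi=7(73)=82
lo=1(34)+hi=7(73)=107
lo=2(51)+hi=7(73)=124
lo=2(51)+hi=6(66)=117
lo=2(51)+hi=5(57)=108

Yes: 51+57=108


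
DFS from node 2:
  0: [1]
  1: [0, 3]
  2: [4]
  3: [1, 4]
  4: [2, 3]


Visit 2, push [4]
Visit 4, push [3]
Visit 3, push [1]
Visit 1, push [0]
Visit 0, push []

DFS order: [2, 4, 3, 1, 0]


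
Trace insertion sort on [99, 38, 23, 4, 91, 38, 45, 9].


Initial: [99, 38, 23, 4, 91, 38, 45, 9]
Insert 38: [38, 99, 23, 4, 91, 38, 45, 9]
Insert 23: [23, 38, 99, 4, 91, 38, 45, 9]
Insert 4: [4, 23, 38, 99, 91, 38, 45, 9]
Insert 91: [4, 23, 38, 91, 99, 38, 45, 9]
Insert 38: [4, 23, 38, 38, 91, 99, 45, 9]
Insert 45: [4, 23, 38, 38, 45, 91, 99, 9]
Insert 9: [4, 9, 23, 38, 38, 45, 91, 99]

Sorted: [4, 9, 23, 38, 38, 45, 91, 99]


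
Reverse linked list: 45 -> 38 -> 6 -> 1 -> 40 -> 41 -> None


Step 1: curr=45, set curr.next=prev(None) | reversed so far: 45
Step 2: curr=38, set curr.next=prev(45) | reversed so far: 38 -> 45
Step 3: curr=6, set curr.next=prev(38) | reversed so far: 6 -> 38 -> 45
Step 4: curr=1, set curr.next=prev(6) | reversed so far: 1 -> 6 -> 38 -> 45
Step 5: curr=40, set curr.next=prev(1) | reversed so far: 40 -> 1 -> 6 -> 38 -> 45
Step 6: curr=41, set curr.next=prev(40) | reversed so far: 41 -> 40 -> 1 -> 6 -> 38 -> 45

41 -> 40 -> 1 -> 6 -> 38 -> 45 -> None


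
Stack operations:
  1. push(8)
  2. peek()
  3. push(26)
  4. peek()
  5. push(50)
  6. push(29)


push(8) -> [8]
peek()->8
push(26) -> [8, 26]
peek()->26
push(50) -> [8, 26, 50]
push(29) -> [8, 26, 50, 29]

Final stack: [8, 26, 50, 29]


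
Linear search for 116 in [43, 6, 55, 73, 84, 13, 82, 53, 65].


i=0: 43!=116
i=1: 6!=116
i=2: 55!=116
i=3: 73!=116
i=4: 84!=116
i=5: 13!=116
i=6: 82!=116
i=7: 53!=116
i=8: 65!=116

Not found, 9 comps


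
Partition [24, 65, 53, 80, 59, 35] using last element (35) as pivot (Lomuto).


Pivot: 35
  24 <= 35: advance i (no swap)
Place pivot at 1: [24, 35, 53, 80, 59, 65]

Partitioned: [24, 35, 53, 80, 59, 65]


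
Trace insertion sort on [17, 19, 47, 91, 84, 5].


Initial: [17, 19, 47, 91, 84, 5]
Insert 19: [17, 19, 47, 91, 84, 5]
Insert 47: [17, 19, 47, 91, 84, 5]
Insert 91: [17, 19, 47, 91, 84, 5]
Insert 84: [17, 19, 47, 84, 91, 5]
Insert 5: [5, 17, 19, 47, 84, 91]

Sorted: [5, 17, 19, 47, 84, 91]


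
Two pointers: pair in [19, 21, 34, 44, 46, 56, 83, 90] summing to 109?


lo=0(19)+hi=7(90)=109

Yes: 19+90=109


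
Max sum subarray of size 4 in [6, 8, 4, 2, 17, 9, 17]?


[0:4]: 20
[1:5]: 31
[2:6]: 32
[3:7]: 45

Max: 45 at [3:7]


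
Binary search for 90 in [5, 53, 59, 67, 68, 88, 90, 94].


Step 1: lo=0, hi=7, mid=3, val=67
Step 2: lo=4, hi=7, mid=5, val=88
Step 3: lo=6, hi=7, mid=6, val=90

Found at index 6


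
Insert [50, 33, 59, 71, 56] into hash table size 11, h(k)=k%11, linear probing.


Insert 50: h=6 -> slot 6
Insert 33: h=0 -> slot 0
Insert 59: h=4 -> slot 4
Insert 71: h=5 -> slot 5
Insert 56: h=1 -> slot 1

Table: [33, 56, None, None, 59, 71, 50, None, None, None, None]


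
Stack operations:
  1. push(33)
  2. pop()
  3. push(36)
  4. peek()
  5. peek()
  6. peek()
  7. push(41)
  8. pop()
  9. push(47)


push(33) -> [33]
pop()->33, []
push(36) -> [36]
peek()->36
peek()->36
peek()->36
push(41) -> [36, 41]
pop()->41, [36]
push(47) -> [36, 47]

Final stack: [36, 47]


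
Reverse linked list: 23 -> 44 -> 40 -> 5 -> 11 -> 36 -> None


Step 1: curr=23, set curr.next=prev(None) | reversed so far: 23
Step 2: curr=44, set curr.next=prev(23) | reversed so far: 44 -> 23
Step 3: curr=40, set curr.next=prev(44) | reversed so far: 40 -> 44 -> 23
Step 4: curr=5, set curr.next=prev(40) | reversed so far: 5 -> 40 -> 44 -> 23
Step 5: curr=11, set curr.next=prev(5) | reversed so far: 11 -> 5 -> 40 -> 44 -> 23
Step 6: curr=36, set curr.next=prev(11) | reversed so far: 36 -> 11 -> 5 -> 40 -> 44 -> 23

36 -> 11 -> 5 -> 40 -> 44 -> 23 -> None


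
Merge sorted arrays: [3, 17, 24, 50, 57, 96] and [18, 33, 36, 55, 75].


Take 3 from A
Take 17 from A
Take 18 from B
Take 24 from A
Take 33 from B
Take 36 from B
Take 50 from A
Take 55 from B
Take 57 from A
Take 75 from B

Merged: [3, 17, 18, 24, 33, 36, 50, 55, 57, 75, 96]


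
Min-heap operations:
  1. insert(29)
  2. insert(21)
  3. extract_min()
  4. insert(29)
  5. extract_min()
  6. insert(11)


insert(29) -> [29]
insert(21) -> [21, 29]
extract_min()->21, [29]
insert(29) -> [29, 29]
extract_min()->29, [29]
insert(11) -> [11, 29]

Final heap: [11, 29]


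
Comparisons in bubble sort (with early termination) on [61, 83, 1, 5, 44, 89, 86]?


Algorithm: bubble sort (with early termination)
Input: [61, 83, 1, 5, 44, 89, 86]
Sorted: [1, 5, 44, 61, 83, 86, 89]

15


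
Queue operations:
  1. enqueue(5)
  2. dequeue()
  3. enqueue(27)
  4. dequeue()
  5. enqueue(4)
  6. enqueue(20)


enqueue(5) -> [5]
dequeue()->5, []
enqueue(27) -> [27]
dequeue()->27, []
enqueue(4) -> [4]
enqueue(20) -> [4, 20]

Final queue: [4, 20]


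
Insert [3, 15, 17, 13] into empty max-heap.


Insert 3: [3]
Insert 15: [15, 3]
Insert 17: [17, 3, 15]
Insert 13: [17, 13, 15, 3]

Final heap: [17, 13, 15, 3]


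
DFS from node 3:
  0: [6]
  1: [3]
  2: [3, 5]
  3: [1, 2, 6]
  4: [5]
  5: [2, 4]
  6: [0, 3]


Visit 3, push [6, 2, 1]
Visit 1, push []
Visit 2, push [5]
Visit 5, push [4]
Visit 4, push []
Visit 6, push [0]
Visit 0, push []

DFS order: [3, 1, 2, 5, 4, 6, 0]


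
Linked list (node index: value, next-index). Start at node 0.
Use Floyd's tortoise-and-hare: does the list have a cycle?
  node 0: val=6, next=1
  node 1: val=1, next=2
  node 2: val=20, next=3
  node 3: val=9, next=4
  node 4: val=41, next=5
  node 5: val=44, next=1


Floyd's tortoise (slow, +1) and hare (fast, +2):
  init: slow=0, fast=0
  step 1: slow=1, fast=2
  step 2: slow=2, fast=4
  step 3: slow=3, fast=1
  step 4: slow=4, fast=3
  step 5: slow=5, fast=5
  slow == fast at node 5: cycle detected

Cycle: yes


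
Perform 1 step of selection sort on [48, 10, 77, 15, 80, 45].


Initial: [48, 10, 77, 15, 80, 45]
Step 1: min=10 at 1
  Swap: [10, 48, 77, 15, 80, 45]

After 1 step: [10, 48, 77, 15, 80, 45]


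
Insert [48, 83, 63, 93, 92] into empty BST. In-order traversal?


Insert 48: root
Insert 83: R from 48
Insert 63: R from 48 -> L from 83
Insert 93: R from 48 -> R from 83
Insert 92: R from 48 -> R from 83 -> L from 93

In-order: [48, 63, 83, 92, 93]


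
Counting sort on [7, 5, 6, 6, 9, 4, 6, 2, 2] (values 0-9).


Input: [7, 5, 6, 6, 9, 4, 6, 2, 2]
Counts: [0, 0, 2, 0, 1, 1, 3, 1, 0, 1]

Sorted: [2, 2, 4, 5, 6, 6, 6, 7, 9]


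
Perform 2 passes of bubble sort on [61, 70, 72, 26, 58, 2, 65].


Initial: [61, 70, 72, 26, 58, 2, 65]
Pass 1: [61, 70, 26, 58, 2, 65, 72] (4 swaps)
Pass 2: [61, 26, 58, 2, 65, 70, 72] (4 swaps)

After 2 passes: [61, 26, 58, 2, 65, 70, 72]


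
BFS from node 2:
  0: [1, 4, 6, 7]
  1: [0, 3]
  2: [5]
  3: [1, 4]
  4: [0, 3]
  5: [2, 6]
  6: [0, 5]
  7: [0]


Visit 2, enqueue [5]
Visit 5, enqueue [6]
Visit 6, enqueue [0]
Visit 0, enqueue [1, 4, 7]
Visit 1, enqueue [3]
Visit 4, enqueue []
Visit 7, enqueue []
Visit 3, enqueue []

BFS order: [2, 5, 6, 0, 1, 4, 7, 3]


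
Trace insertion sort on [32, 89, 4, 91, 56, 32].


Initial: [32, 89, 4, 91, 56, 32]
Insert 89: [32, 89, 4, 91, 56, 32]
Insert 4: [4, 32, 89, 91, 56, 32]
Insert 91: [4, 32, 89, 91, 56, 32]
Insert 56: [4, 32, 56, 89, 91, 32]
Insert 32: [4, 32, 32, 56, 89, 91]

Sorted: [4, 32, 32, 56, 89, 91]


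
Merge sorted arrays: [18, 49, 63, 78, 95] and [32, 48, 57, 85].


Take 18 from A
Take 32 from B
Take 48 from B
Take 49 from A
Take 57 from B
Take 63 from A
Take 78 from A
Take 85 from B

Merged: [18, 32, 48, 49, 57, 63, 78, 85, 95]


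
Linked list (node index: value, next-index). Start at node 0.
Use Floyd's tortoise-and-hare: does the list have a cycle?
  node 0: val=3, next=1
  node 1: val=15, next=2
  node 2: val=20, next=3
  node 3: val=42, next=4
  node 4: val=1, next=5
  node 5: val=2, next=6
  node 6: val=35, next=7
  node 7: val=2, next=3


Floyd's tortoise (slow, +1) and hare (fast, +2):
  init: slow=0, fast=0
  step 1: slow=1, fast=2
  step 2: slow=2, fast=4
  step 3: slow=3, fast=6
  step 4: slow=4, fast=3
  step 5: slow=5, fast=5
  slow == fast at node 5: cycle detected

Cycle: yes


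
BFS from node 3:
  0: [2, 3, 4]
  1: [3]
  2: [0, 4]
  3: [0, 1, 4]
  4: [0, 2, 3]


Visit 3, enqueue [0, 1, 4]
Visit 0, enqueue [2]
Visit 1, enqueue []
Visit 4, enqueue []
Visit 2, enqueue []

BFS order: [3, 0, 1, 4, 2]


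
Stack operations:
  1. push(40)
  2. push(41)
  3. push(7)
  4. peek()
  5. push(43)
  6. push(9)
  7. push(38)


push(40) -> [40]
push(41) -> [40, 41]
push(7) -> [40, 41, 7]
peek()->7
push(43) -> [40, 41, 7, 43]
push(9) -> [40, 41, 7, 43, 9]
push(38) -> [40, 41, 7, 43, 9, 38]

Final stack: [40, 41, 7, 43, 9, 38]


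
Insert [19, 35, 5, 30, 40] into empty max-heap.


Insert 19: [19]
Insert 35: [35, 19]
Insert 5: [35, 19, 5]
Insert 30: [35, 30, 5, 19]
Insert 40: [40, 35, 5, 19, 30]

Final heap: [40, 35, 5, 19, 30]


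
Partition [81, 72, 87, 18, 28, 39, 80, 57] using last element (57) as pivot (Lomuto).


Pivot: 57
  18 <= 57: swap -> [18, 72, 87, 81, 28, 39, 80, 57]
  28 <= 57: swap -> [18, 28, 87, 81, 72, 39, 80, 57]
  39 <= 57: swap -> [18, 28, 39, 81, 72, 87, 80, 57]
Place pivot at 3: [18, 28, 39, 57, 72, 87, 80, 81]

Partitioned: [18, 28, 39, 57, 72, 87, 80, 81]


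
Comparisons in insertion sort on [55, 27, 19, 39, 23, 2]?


Algorithm: insertion sort
Input: [55, 27, 19, 39, 23, 2]
Sorted: [2, 19, 23, 27, 39, 55]

14


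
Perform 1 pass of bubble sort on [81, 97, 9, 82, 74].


Initial: [81, 97, 9, 82, 74]
Pass 1: [81, 9, 82, 74, 97] (3 swaps)

After 1 pass: [81, 9, 82, 74, 97]


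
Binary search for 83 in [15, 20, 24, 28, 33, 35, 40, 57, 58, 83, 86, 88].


Step 1: lo=0, hi=11, mid=5, val=35
Step 2: lo=6, hi=11, mid=8, val=58
Step 3: lo=9, hi=11, mid=10, val=86
Step 4: lo=9, hi=9, mid=9, val=83

Found at index 9


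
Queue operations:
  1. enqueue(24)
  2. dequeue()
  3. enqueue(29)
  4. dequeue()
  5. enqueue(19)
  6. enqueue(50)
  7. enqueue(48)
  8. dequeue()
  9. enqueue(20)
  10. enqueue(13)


enqueue(24) -> [24]
dequeue()->24, []
enqueue(29) -> [29]
dequeue()->29, []
enqueue(19) -> [19]
enqueue(50) -> [19, 50]
enqueue(48) -> [19, 50, 48]
dequeue()->19, [50, 48]
enqueue(20) -> [50, 48, 20]
enqueue(13) -> [50, 48, 20, 13]

Final queue: [50, 48, 20, 13]


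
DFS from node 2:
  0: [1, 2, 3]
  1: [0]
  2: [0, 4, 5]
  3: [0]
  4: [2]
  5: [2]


Visit 2, push [5, 4, 0]
Visit 0, push [3, 1]
Visit 1, push []
Visit 3, push []
Visit 4, push []
Visit 5, push []

DFS order: [2, 0, 1, 3, 4, 5]


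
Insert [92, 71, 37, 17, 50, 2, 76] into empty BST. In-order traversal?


Insert 92: root
Insert 71: L from 92
Insert 37: L from 92 -> L from 71
Insert 17: L from 92 -> L from 71 -> L from 37
Insert 50: L from 92 -> L from 71 -> R from 37
Insert 2: L from 92 -> L from 71 -> L from 37 -> L from 17
Insert 76: L from 92 -> R from 71

In-order: [2, 17, 37, 50, 71, 76, 92]


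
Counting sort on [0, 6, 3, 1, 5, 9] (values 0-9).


Input: [0, 6, 3, 1, 5, 9]
Counts: [1, 1, 0, 1, 0, 1, 1, 0, 0, 1]

Sorted: [0, 1, 3, 5, 6, 9]


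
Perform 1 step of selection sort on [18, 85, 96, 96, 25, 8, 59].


Initial: [18, 85, 96, 96, 25, 8, 59]
Step 1: min=8 at 5
  Swap: [8, 85, 96, 96, 25, 18, 59]

After 1 step: [8, 85, 96, 96, 25, 18, 59]


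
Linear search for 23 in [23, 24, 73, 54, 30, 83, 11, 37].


i=0: 23==23 found!

Found at 0, 1 comps


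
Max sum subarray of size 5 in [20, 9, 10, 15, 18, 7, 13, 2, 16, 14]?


[0:5]: 72
[1:6]: 59
[2:7]: 63
[3:8]: 55
[4:9]: 56
[5:10]: 52

Max: 72 at [0:5]


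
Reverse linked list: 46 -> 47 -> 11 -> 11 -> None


Step 1: curr=46, set curr.next=prev(None) | reversed so far: 46
Step 2: curr=47, set curr.next=prev(46) | reversed so far: 47 -> 46
Step 3: curr=11, set curr.next=prev(47) | reversed so far: 11 -> 47 -> 46
Step 4: curr=11, set curr.next=prev(11) | reversed so far: 11 -> 11 -> 47 -> 46

11 -> 11 -> 47 -> 46 -> None


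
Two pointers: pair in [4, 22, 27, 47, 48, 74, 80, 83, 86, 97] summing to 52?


lo=0(4)+hi=9(97)=101
lo=0(4)+hi=8(86)=90
lo=0(4)+hi=7(83)=87
lo=0(4)+hi=6(80)=84
lo=0(4)+hi=5(74)=78
lo=0(4)+hi=4(48)=52

Yes: 4+48=52


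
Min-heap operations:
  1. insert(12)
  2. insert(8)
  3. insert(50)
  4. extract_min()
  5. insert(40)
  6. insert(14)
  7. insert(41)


insert(12) -> [12]
insert(8) -> [8, 12]
insert(50) -> [8, 12, 50]
extract_min()->8, [12, 50]
insert(40) -> [12, 50, 40]
insert(14) -> [12, 14, 40, 50]
insert(41) -> [12, 14, 40, 50, 41]

Final heap: [12, 14, 40, 50, 41]


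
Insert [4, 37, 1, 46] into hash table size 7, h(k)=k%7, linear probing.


Insert 4: h=4 -> slot 4
Insert 37: h=2 -> slot 2
Insert 1: h=1 -> slot 1
Insert 46: h=4, 1 probes -> slot 5

Table: [None, 1, 37, None, 4, 46, None]


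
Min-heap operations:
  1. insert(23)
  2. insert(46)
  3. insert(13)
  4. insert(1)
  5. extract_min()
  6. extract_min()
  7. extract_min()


insert(23) -> [23]
insert(46) -> [23, 46]
insert(13) -> [13, 46, 23]
insert(1) -> [1, 13, 23, 46]
extract_min()->1, [13, 46, 23]
extract_min()->13, [23, 46]
extract_min()->23, [46]

Final heap: [46]


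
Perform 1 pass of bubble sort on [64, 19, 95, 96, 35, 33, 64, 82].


Initial: [64, 19, 95, 96, 35, 33, 64, 82]
Pass 1: [19, 64, 95, 35, 33, 64, 82, 96] (5 swaps)

After 1 pass: [19, 64, 95, 35, 33, 64, 82, 96]


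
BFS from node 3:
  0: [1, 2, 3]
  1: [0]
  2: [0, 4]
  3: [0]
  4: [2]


Visit 3, enqueue [0]
Visit 0, enqueue [1, 2]
Visit 1, enqueue []
Visit 2, enqueue [4]
Visit 4, enqueue []

BFS order: [3, 0, 1, 2, 4]


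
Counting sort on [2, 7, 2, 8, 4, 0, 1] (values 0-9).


Input: [2, 7, 2, 8, 4, 0, 1]
Counts: [1, 1, 2, 0, 1, 0, 0, 1, 1, 0]

Sorted: [0, 1, 2, 2, 4, 7, 8]


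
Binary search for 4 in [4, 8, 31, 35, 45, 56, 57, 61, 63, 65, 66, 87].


Step 1: lo=0, hi=11, mid=5, val=56
Step 2: lo=0, hi=4, mid=2, val=31
Step 3: lo=0, hi=1, mid=0, val=4

Found at index 0


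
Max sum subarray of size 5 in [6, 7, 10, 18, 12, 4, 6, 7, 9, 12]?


[0:5]: 53
[1:6]: 51
[2:7]: 50
[3:8]: 47
[4:9]: 38
[5:10]: 38

Max: 53 at [0:5]


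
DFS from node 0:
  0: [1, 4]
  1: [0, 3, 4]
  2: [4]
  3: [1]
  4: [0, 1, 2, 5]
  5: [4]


Visit 0, push [4, 1]
Visit 1, push [4, 3]
Visit 3, push []
Visit 4, push [5, 2]
Visit 2, push []
Visit 5, push []

DFS order: [0, 1, 3, 4, 2, 5]


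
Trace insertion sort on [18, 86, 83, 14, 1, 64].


Initial: [18, 86, 83, 14, 1, 64]
Insert 86: [18, 86, 83, 14, 1, 64]
Insert 83: [18, 83, 86, 14, 1, 64]
Insert 14: [14, 18, 83, 86, 1, 64]
Insert 1: [1, 14, 18, 83, 86, 64]
Insert 64: [1, 14, 18, 64, 83, 86]

Sorted: [1, 14, 18, 64, 83, 86]


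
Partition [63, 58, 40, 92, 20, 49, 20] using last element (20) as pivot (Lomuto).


Pivot: 20
  20 <= 20: swap -> [20, 58, 40, 92, 63, 49, 20]
Place pivot at 1: [20, 20, 40, 92, 63, 49, 58]

Partitioned: [20, 20, 40, 92, 63, 49, 58]


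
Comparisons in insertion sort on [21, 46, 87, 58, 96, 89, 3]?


Algorithm: insertion sort
Input: [21, 46, 87, 58, 96, 89, 3]
Sorted: [3, 21, 46, 58, 87, 89, 96]

13


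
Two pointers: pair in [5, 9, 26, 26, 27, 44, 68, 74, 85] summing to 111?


lo=0(5)+hi=8(85)=90
lo=1(9)+hi=8(85)=94
lo=2(26)+hi=8(85)=111

Yes: 26+85=111


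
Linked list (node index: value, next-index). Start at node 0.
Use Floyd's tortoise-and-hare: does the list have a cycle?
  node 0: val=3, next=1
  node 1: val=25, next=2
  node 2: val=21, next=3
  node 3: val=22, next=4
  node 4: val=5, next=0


Floyd's tortoise (slow, +1) and hare (fast, +2):
  init: slow=0, fast=0
  step 1: slow=1, fast=2
  step 2: slow=2, fast=4
  step 3: slow=3, fast=1
  step 4: slow=4, fast=3
  step 5: slow=0, fast=0
  slow == fast at node 0: cycle detected

Cycle: yes


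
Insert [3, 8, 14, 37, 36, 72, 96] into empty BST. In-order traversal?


Insert 3: root
Insert 8: R from 3
Insert 14: R from 3 -> R from 8
Insert 37: R from 3 -> R from 8 -> R from 14
Insert 36: R from 3 -> R from 8 -> R from 14 -> L from 37
Insert 72: R from 3 -> R from 8 -> R from 14 -> R from 37
Insert 96: R from 3 -> R from 8 -> R from 14 -> R from 37 -> R from 72

In-order: [3, 8, 14, 36, 37, 72, 96]


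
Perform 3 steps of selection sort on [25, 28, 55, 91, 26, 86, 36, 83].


Initial: [25, 28, 55, 91, 26, 86, 36, 83]
Step 1: min=25 at 0
  Swap: [25, 28, 55, 91, 26, 86, 36, 83]
Step 2: min=26 at 4
  Swap: [25, 26, 55, 91, 28, 86, 36, 83]
Step 3: min=28 at 4
  Swap: [25, 26, 28, 91, 55, 86, 36, 83]

After 3 steps: [25, 26, 28, 91, 55, 86, 36, 83]


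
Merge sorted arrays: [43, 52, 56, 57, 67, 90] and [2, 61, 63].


Take 2 from B
Take 43 from A
Take 52 from A
Take 56 from A
Take 57 from A
Take 61 from B
Take 63 from B

Merged: [2, 43, 52, 56, 57, 61, 63, 67, 90]


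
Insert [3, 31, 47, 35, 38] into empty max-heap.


Insert 3: [3]
Insert 31: [31, 3]
Insert 47: [47, 3, 31]
Insert 35: [47, 35, 31, 3]
Insert 38: [47, 38, 31, 3, 35]

Final heap: [47, 38, 31, 3, 35]


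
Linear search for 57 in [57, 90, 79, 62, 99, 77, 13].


i=0: 57==57 found!

Found at 0, 1 comps


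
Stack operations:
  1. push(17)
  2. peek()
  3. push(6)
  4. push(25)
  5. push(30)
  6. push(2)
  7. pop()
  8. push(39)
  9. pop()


push(17) -> [17]
peek()->17
push(6) -> [17, 6]
push(25) -> [17, 6, 25]
push(30) -> [17, 6, 25, 30]
push(2) -> [17, 6, 25, 30, 2]
pop()->2, [17, 6, 25, 30]
push(39) -> [17, 6, 25, 30, 39]
pop()->39, [17, 6, 25, 30]

Final stack: [17, 6, 25, 30]


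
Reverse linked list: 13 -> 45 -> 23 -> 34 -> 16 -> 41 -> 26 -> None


Step 1: curr=13, set curr.next=prev(None) | reversed so far: 13
Step 2: curr=45, set curr.next=prev(13) | reversed so far: 45 -> 13
Step 3: curr=23, set curr.next=prev(45) | reversed so far: 23 -> 45 -> 13
Step 4: curr=34, set curr.next=prev(23) | reversed so far: 34 -> 23 -> 45 -> 13
Step 5: curr=16, set curr.next=prev(34) | reversed so far: 16 -> 34 -> 23 -> 45 -> 13
Step 6: curr=41, set curr.next=prev(16) | reversed so far: 41 -> 16 -> 34 -> 23 -> 45 -> 13
Step 7: curr=26, set curr.next=prev(41) | reversed so far: 26 -> 41 -> 16 -> 34 -> 23 -> 45 -> 13

26 -> 41 -> 16 -> 34 -> 23 -> 45 -> 13 -> None


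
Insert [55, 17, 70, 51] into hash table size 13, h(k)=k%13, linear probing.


Insert 55: h=3 -> slot 3
Insert 17: h=4 -> slot 4
Insert 70: h=5 -> slot 5
Insert 51: h=12 -> slot 12

Table: [None, None, None, 55, 17, 70, None, None, None, None, None, None, 51]


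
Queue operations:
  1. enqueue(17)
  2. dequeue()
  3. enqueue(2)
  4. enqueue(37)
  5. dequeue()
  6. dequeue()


enqueue(17) -> [17]
dequeue()->17, []
enqueue(2) -> [2]
enqueue(37) -> [2, 37]
dequeue()->2, [37]
dequeue()->37, []

Final queue: []


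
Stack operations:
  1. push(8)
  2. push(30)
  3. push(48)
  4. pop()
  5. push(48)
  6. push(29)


push(8) -> [8]
push(30) -> [8, 30]
push(48) -> [8, 30, 48]
pop()->48, [8, 30]
push(48) -> [8, 30, 48]
push(29) -> [8, 30, 48, 29]

Final stack: [8, 30, 48, 29]


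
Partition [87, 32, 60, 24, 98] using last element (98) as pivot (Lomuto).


Pivot: 98
  87 <= 98: advance i (no swap)
  32 <= 98: advance i (no swap)
  60 <= 98: advance i (no swap)
  24 <= 98: advance i (no swap)
Place pivot at 4: [87, 32, 60, 24, 98]

Partitioned: [87, 32, 60, 24, 98]


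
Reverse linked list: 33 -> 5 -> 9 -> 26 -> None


Step 1: curr=33, set curr.next=prev(None) | reversed so far: 33
Step 2: curr=5, set curr.next=prev(33) | reversed so far: 5 -> 33
Step 3: curr=9, set curr.next=prev(5) | reversed so far: 9 -> 5 -> 33
Step 4: curr=26, set curr.next=prev(9) | reversed so far: 26 -> 9 -> 5 -> 33

26 -> 9 -> 5 -> 33 -> None


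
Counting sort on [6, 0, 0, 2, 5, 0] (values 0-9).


Input: [6, 0, 0, 2, 5, 0]
Counts: [3, 0, 1, 0, 0, 1, 1, 0, 0, 0]

Sorted: [0, 0, 0, 2, 5, 6]


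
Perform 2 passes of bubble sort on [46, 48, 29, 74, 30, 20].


Initial: [46, 48, 29, 74, 30, 20]
Pass 1: [46, 29, 48, 30, 20, 74] (3 swaps)
Pass 2: [29, 46, 30, 20, 48, 74] (3 swaps)

After 2 passes: [29, 46, 30, 20, 48, 74]


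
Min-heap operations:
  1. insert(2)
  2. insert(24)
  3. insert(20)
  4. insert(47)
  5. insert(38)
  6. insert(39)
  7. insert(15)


insert(2) -> [2]
insert(24) -> [2, 24]
insert(20) -> [2, 24, 20]
insert(47) -> [2, 24, 20, 47]
insert(38) -> [2, 24, 20, 47, 38]
insert(39) -> [2, 24, 20, 47, 38, 39]
insert(15) -> [2, 24, 15, 47, 38, 39, 20]

Final heap: [2, 24, 15, 47, 38, 39, 20]


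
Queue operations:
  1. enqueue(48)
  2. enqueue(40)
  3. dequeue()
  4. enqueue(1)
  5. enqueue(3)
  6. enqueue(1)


enqueue(48) -> [48]
enqueue(40) -> [48, 40]
dequeue()->48, [40]
enqueue(1) -> [40, 1]
enqueue(3) -> [40, 1, 3]
enqueue(1) -> [40, 1, 3, 1]

Final queue: [40, 1, 3, 1]


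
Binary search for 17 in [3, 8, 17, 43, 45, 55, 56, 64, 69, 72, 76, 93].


Step 1: lo=0, hi=11, mid=5, val=55
Step 2: lo=0, hi=4, mid=2, val=17

Found at index 2


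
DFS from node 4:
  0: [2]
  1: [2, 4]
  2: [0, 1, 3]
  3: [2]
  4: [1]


Visit 4, push [1]
Visit 1, push [2]
Visit 2, push [3, 0]
Visit 0, push []
Visit 3, push []

DFS order: [4, 1, 2, 0, 3]


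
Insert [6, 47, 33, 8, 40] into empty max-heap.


Insert 6: [6]
Insert 47: [47, 6]
Insert 33: [47, 6, 33]
Insert 8: [47, 8, 33, 6]
Insert 40: [47, 40, 33, 6, 8]

Final heap: [47, 40, 33, 6, 8]


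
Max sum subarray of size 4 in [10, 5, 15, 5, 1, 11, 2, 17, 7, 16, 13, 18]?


[0:4]: 35
[1:5]: 26
[2:6]: 32
[3:7]: 19
[4:8]: 31
[5:9]: 37
[6:10]: 42
[7:11]: 53
[8:12]: 54

Max: 54 at [8:12]


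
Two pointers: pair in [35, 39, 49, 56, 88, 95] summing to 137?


lo=0(35)+hi=5(95)=130
lo=1(39)+hi=5(95)=134
lo=2(49)+hi=5(95)=144
lo=2(49)+hi=4(88)=137

Yes: 49+88=137


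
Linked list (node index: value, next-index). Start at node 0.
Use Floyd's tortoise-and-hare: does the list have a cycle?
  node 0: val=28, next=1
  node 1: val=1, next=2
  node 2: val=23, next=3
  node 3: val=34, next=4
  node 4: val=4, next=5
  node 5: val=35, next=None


Floyd's tortoise (slow, +1) and hare (fast, +2):
  init: slow=0, fast=0
  step 1: slow=1, fast=2
  step 2: slow=2, fast=4
  step 3: fast 4->5->None, no cycle

Cycle: no


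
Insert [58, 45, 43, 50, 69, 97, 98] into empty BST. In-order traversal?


Insert 58: root
Insert 45: L from 58
Insert 43: L from 58 -> L from 45
Insert 50: L from 58 -> R from 45
Insert 69: R from 58
Insert 97: R from 58 -> R from 69
Insert 98: R from 58 -> R from 69 -> R from 97

In-order: [43, 45, 50, 58, 69, 97, 98]


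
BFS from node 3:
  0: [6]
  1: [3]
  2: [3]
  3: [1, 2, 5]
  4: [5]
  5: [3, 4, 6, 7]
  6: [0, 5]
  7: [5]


Visit 3, enqueue [1, 2, 5]
Visit 1, enqueue []
Visit 2, enqueue []
Visit 5, enqueue [4, 6, 7]
Visit 4, enqueue []
Visit 6, enqueue [0]
Visit 7, enqueue []
Visit 0, enqueue []

BFS order: [3, 1, 2, 5, 4, 6, 7, 0]


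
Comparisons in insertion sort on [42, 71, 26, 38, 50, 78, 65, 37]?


Algorithm: insertion sort
Input: [42, 71, 26, 38, 50, 78, 65, 37]
Sorted: [26, 37, 38, 42, 50, 65, 71, 78]

19


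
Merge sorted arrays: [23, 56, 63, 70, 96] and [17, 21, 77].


Take 17 from B
Take 21 from B
Take 23 from A
Take 56 from A
Take 63 from A
Take 70 from A
Take 77 from B

Merged: [17, 21, 23, 56, 63, 70, 77, 96]


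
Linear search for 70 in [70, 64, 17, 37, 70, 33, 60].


i=0: 70==70 found!

Found at 0, 1 comps


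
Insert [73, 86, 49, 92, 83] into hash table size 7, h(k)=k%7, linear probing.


Insert 73: h=3 -> slot 3
Insert 86: h=2 -> slot 2
Insert 49: h=0 -> slot 0
Insert 92: h=1 -> slot 1
Insert 83: h=6 -> slot 6

Table: [49, 92, 86, 73, None, None, 83]


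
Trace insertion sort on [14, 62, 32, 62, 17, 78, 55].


Initial: [14, 62, 32, 62, 17, 78, 55]
Insert 62: [14, 62, 32, 62, 17, 78, 55]
Insert 32: [14, 32, 62, 62, 17, 78, 55]
Insert 62: [14, 32, 62, 62, 17, 78, 55]
Insert 17: [14, 17, 32, 62, 62, 78, 55]
Insert 78: [14, 17, 32, 62, 62, 78, 55]
Insert 55: [14, 17, 32, 55, 62, 62, 78]

Sorted: [14, 17, 32, 55, 62, 62, 78]


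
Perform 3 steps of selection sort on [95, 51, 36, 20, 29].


Initial: [95, 51, 36, 20, 29]
Step 1: min=20 at 3
  Swap: [20, 51, 36, 95, 29]
Step 2: min=29 at 4
  Swap: [20, 29, 36, 95, 51]
Step 3: min=36 at 2
  Swap: [20, 29, 36, 95, 51]

After 3 steps: [20, 29, 36, 95, 51]


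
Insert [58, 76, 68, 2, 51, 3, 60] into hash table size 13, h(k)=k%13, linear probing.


Insert 58: h=6 -> slot 6
Insert 76: h=11 -> slot 11
Insert 68: h=3 -> slot 3
Insert 2: h=2 -> slot 2
Insert 51: h=12 -> slot 12
Insert 3: h=3, 1 probes -> slot 4
Insert 60: h=8 -> slot 8

Table: [None, None, 2, 68, 3, None, 58, None, 60, None, None, 76, 51]


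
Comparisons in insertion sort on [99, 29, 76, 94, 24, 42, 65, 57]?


Algorithm: insertion sort
Input: [99, 29, 76, 94, 24, 42, 65, 57]
Sorted: [24, 29, 42, 57, 65, 76, 94, 99]

22


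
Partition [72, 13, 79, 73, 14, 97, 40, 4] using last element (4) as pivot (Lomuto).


Pivot: 4
Place pivot at 0: [4, 13, 79, 73, 14, 97, 40, 72]

Partitioned: [4, 13, 79, 73, 14, 97, 40, 72]


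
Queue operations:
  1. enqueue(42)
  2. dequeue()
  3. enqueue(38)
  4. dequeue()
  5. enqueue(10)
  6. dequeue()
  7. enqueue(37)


enqueue(42) -> [42]
dequeue()->42, []
enqueue(38) -> [38]
dequeue()->38, []
enqueue(10) -> [10]
dequeue()->10, []
enqueue(37) -> [37]

Final queue: [37]


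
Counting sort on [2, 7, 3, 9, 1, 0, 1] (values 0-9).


Input: [2, 7, 3, 9, 1, 0, 1]
Counts: [1, 2, 1, 1, 0, 0, 0, 1, 0, 1]

Sorted: [0, 1, 1, 2, 3, 7, 9]


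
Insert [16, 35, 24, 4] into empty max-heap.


Insert 16: [16]
Insert 35: [35, 16]
Insert 24: [35, 16, 24]
Insert 4: [35, 16, 24, 4]

Final heap: [35, 16, 24, 4]


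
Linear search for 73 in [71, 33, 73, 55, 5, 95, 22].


i=0: 71!=73
i=1: 33!=73
i=2: 73==73 found!

Found at 2, 3 comps


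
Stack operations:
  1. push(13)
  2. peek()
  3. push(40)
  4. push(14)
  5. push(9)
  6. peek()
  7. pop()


push(13) -> [13]
peek()->13
push(40) -> [13, 40]
push(14) -> [13, 40, 14]
push(9) -> [13, 40, 14, 9]
peek()->9
pop()->9, [13, 40, 14]

Final stack: [13, 40, 14]


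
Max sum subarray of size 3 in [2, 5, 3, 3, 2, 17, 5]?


[0:3]: 10
[1:4]: 11
[2:5]: 8
[3:6]: 22
[4:7]: 24

Max: 24 at [4:7]


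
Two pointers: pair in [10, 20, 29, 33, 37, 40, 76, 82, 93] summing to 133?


lo=0(10)+hi=8(93)=103
lo=1(20)+hi=8(93)=113
lo=2(29)+hi=8(93)=122
lo=3(33)+hi=8(93)=126
lo=4(37)+hi=8(93)=130
lo=5(40)+hi=8(93)=133

Yes: 40+93=133


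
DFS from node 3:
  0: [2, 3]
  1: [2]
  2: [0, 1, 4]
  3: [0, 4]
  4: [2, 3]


Visit 3, push [4, 0]
Visit 0, push [2]
Visit 2, push [4, 1]
Visit 1, push []
Visit 4, push []

DFS order: [3, 0, 2, 1, 4]


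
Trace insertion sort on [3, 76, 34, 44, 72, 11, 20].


Initial: [3, 76, 34, 44, 72, 11, 20]
Insert 76: [3, 76, 34, 44, 72, 11, 20]
Insert 34: [3, 34, 76, 44, 72, 11, 20]
Insert 44: [3, 34, 44, 76, 72, 11, 20]
Insert 72: [3, 34, 44, 72, 76, 11, 20]
Insert 11: [3, 11, 34, 44, 72, 76, 20]
Insert 20: [3, 11, 20, 34, 44, 72, 76]

Sorted: [3, 11, 20, 34, 44, 72, 76]


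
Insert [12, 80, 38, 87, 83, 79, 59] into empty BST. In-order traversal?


Insert 12: root
Insert 80: R from 12
Insert 38: R from 12 -> L from 80
Insert 87: R from 12 -> R from 80
Insert 83: R from 12 -> R from 80 -> L from 87
Insert 79: R from 12 -> L from 80 -> R from 38
Insert 59: R from 12 -> L from 80 -> R from 38 -> L from 79

In-order: [12, 38, 59, 79, 80, 83, 87]


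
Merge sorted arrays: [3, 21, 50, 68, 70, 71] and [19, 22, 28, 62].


Take 3 from A
Take 19 from B
Take 21 from A
Take 22 from B
Take 28 from B
Take 50 from A
Take 62 from B

Merged: [3, 19, 21, 22, 28, 50, 62, 68, 70, 71]


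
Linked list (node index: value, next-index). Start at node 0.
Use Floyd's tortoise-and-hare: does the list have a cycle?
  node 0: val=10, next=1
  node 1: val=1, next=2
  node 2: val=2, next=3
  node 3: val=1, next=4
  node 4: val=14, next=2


Floyd's tortoise (slow, +1) and hare (fast, +2):
  init: slow=0, fast=0
  step 1: slow=1, fast=2
  step 2: slow=2, fast=4
  step 3: slow=3, fast=3
  slow == fast at node 3: cycle detected

Cycle: yes


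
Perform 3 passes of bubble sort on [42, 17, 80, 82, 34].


Initial: [42, 17, 80, 82, 34]
Pass 1: [17, 42, 80, 34, 82] (2 swaps)
Pass 2: [17, 42, 34, 80, 82] (1 swaps)
Pass 3: [17, 34, 42, 80, 82] (1 swaps)

After 3 passes: [17, 34, 42, 80, 82]


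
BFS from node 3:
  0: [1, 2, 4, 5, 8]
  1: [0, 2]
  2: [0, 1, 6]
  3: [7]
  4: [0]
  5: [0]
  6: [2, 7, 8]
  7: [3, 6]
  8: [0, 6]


Visit 3, enqueue [7]
Visit 7, enqueue [6]
Visit 6, enqueue [2, 8]
Visit 2, enqueue [0, 1]
Visit 8, enqueue []
Visit 0, enqueue [4, 5]
Visit 1, enqueue []
Visit 4, enqueue []
Visit 5, enqueue []

BFS order: [3, 7, 6, 2, 8, 0, 1, 4, 5]


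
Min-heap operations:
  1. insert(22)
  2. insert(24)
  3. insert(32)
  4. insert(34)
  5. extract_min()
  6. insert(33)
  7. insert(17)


insert(22) -> [22]
insert(24) -> [22, 24]
insert(32) -> [22, 24, 32]
insert(34) -> [22, 24, 32, 34]
extract_min()->22, [24, 34, 32]
insert(33) -> [24, 33, 32, 34]
insert(17) -> [17, 24, 32, 34, 33]

Final heap: [17, 24, 32, 34, 33]


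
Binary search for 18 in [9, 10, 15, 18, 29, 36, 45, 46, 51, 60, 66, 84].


Step 1: lo=0, hi=11, mid=5, val=36
Step 2: lo=0, hi=4, mid=2, val=15
Step 3: lo=3, hi=4, mid=3, val=18

Found at index 3


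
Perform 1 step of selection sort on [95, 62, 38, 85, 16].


Initial: [95, 62, 38, 85, 16]
Step 1: min=16 at 4
  Swap: [16, 62, 38, 85, 95]

After 1 step: [16, 62, 38, 85, 95]


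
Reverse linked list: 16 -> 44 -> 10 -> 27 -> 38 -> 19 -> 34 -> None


Step 1: curr=16, set curr.next=prev(None) | reversed so far: 16
Step 2: curr=44, set curr.next=prev(16) | reversed so far: 44 -> 16
Step 3: curr=10, set curr.next=prev(44) | reversed so far: 10 -> 44 -> 16
Step 4: curr=27, set curr.next=prev(10) | reversed so far: 27 -> 10 -> 44 -> 16
Step 5: curr=38, set curr.next=prev(27) | reversed so far: 38 -> 27 -> 10 -> 44 -> 16
Step 6: curr=19, set curr.next=prev(38) | reversed so far: 19 -> 38 -> 27 -> 10 -> 44 -> 16
Step 7: curr=34, set curr.next=prev(19) | reversed so far: 34 -> 19 -> 38 -> 27 -> 10 -> 44 -> 16

34 -> 19 -> 38 -> 27 -> 10 -> 44 -> 16 -> None


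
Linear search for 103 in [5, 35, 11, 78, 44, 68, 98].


i=0: 5!=103
i=1: 35!=103
i=2: 11!=103
i=3: 78!=103
i=4: 44!=103
i=5: 68!=103
i=6: 98!=103

Not found, 7 comps


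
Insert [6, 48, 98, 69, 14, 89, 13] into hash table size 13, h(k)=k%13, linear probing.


Insert 6: h=6 -> slot 6
Insert 48: h=9 -> slot 9
Insert 98: h=7 -> slot 7
Insert 69: h=4 -> slot 4
Insert 14: h=1 -> slot 1
Insert 89: h=11 -> slot 11
Insert 13: h=0 -> slot 0

Table: [13, 14, None, None, 69, None, 6, 98, None, 48, None, 89, None]


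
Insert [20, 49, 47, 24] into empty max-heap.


Insert 20: [20]
Insert 49: [49, 20]
Insert 47: [49, 20, 47]
Insert 24: [49, 24, 47, 20]

Final heap: [49, 24, 47, 20]


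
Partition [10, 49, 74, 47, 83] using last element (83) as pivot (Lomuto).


Pivot: 83
  10 <= 83: advance i (no swap)
  49 <= 83: advance i (no swap)
  74 <= 83: advance i (no swap)
  47 <= 83: advance i (no swap)
Place pivot at 4: [10, 49, 74, 47, 83]

Partitioned: [10, 49, 74, 47, 83]


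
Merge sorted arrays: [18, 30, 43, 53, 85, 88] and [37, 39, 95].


Take 18 from A
Take 30 from A
Take 37 from B
Take 39 from B
Take 43 from A
Take 53 from A
Take 85 from A
Take 88 from A

Merged: [18, 30, 37, 39, 43, 53, 85, 88, 95]


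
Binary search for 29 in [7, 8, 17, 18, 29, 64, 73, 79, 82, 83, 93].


Step 1: lo=0, hi=10, mid=5, val=64
Step 2: lo=0, hi=4, mid=2, val=17
Step 3: lo=3, hi=4, mid=3, val=18
Step 4: lo=4, hi=4, mid=4, val=29

Found at index 4


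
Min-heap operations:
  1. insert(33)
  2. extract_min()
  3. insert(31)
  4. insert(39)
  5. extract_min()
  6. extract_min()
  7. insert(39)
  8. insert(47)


insert(33) -> [33]
extract_min()->33, []
insert(31) -> [31]
insert(39) -> [31, 39]
extract_min()->31, [39]
extract_min()->39, []
insert(39) -> [39]
insert(47) -> [39, 47]

Final heap: [39, 47]


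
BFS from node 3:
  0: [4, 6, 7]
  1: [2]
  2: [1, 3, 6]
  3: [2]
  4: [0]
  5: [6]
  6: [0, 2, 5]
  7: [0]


Visit 3, enqueue [2]
Visit 2, enqueue [1, 6]
Visit 1, enqueue []
Visit 6, enqueue [0, 5]
Visit 0, enqueue [4, 7]
Visit 5, enqueue []
Visit 4, enqueue []
Visit 7, enqueue []

BFS order: [3, 2, 1, 6, 0, 5, 4, 7]


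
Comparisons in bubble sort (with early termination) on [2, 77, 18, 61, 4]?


Algorithm: bubble sort (with early termination)
Input: [2, 77, 18, 61, 4]
Sorted: [2, 4, 18, 61, 77]

10


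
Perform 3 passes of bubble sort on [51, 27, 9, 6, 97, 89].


Initial: [51, 27, 9, 6, 97, 89]
Pass 1: [27, 9, 6, 51, 89, 97] (4 swaps)
Pass 2: [9, 6, 27, 51, 89, 97] (2 swaps)
Pass 3: [6, 9, 27, 51, 89, 97] (1 swaps)

After 3 passes: [6, 9, 27, 51, 89, 97]


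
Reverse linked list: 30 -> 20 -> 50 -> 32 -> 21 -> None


Step 1: curr=30, set curr.next=prev(None) | reversed so far: 30
Step 2: curr=20, set curr.next=prev(30) | reversed so far: 20 -> 30
Step 3: curr=50, set curr.next=prev(20) | reversed so far: 50 -> 20 -> 30
Step 4: curr=32, set curr.next=prev(50) | reversed so far: 32 -> 50 -> 20 -> 30
Step 5: curr=21, set curr.next=prev(32) | reversed so far: 21 -> 32 -> 50 -> 20 -> 30

21 -> 32 -> 50 -> 20 -> 30 -> None


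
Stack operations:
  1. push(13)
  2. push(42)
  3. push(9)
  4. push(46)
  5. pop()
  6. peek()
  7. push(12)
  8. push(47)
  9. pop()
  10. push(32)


push(13) -> [13]
push(42) -> [13, 42]
push(9) -> [13, 42, 9]
push(46) -> [13, 42, 9, 46]
pop()->46, [13, 42, 9]
peek()->9
push(12) -> [13, 42, 9, 12]
push(47) -> [13, 42, 9, 12, 47]
pop()->47, [13, 42, 9, 12]
push(32) -> [13, 42, 9, 12, 32]

Final stack: [13, 42, 9, 12, 32]


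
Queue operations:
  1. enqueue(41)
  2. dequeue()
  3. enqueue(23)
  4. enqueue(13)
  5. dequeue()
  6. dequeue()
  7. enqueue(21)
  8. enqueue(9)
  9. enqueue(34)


enqueue(41) -> [41]
dequeue()->41, []
enqueue(23) -> [23]
enqueue(13) -> [23, 13]
dequeue()->23, [13]
dequeue()->13, []
enqueue(21) -> [21]
enqueue(9) -> [21, 9]
enqueue(34) -> [21, 9, 34]

Final queue: [21, 9, 34]


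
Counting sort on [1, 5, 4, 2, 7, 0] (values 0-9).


Input: [1, 5, 4, 2, 7, 0]
Counts: [1, 1, 1, 0, 1, 1, 0, 1, 0, 0]

Sorted: [0, 1, 2, 4, 5, 7]


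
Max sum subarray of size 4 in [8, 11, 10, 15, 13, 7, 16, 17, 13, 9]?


[0:4]: 44
[1:5]: 49
[2:6]: 45
[3:7]: 51
[4:8]: 53
[5:9]: 53
[6:10]: 55

Max: 55 at [6:10]


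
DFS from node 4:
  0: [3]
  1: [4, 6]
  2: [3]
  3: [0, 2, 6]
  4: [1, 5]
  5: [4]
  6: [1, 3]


Visit 4, push [5, 1]
Visit 1, push [6]
Visit 6, push [3]
Visit 3, push [2, 0]
Visit 0, push []
Visit 2, push []
Visit 5, push []

DFS order: [4, 1, 6, 3, 0, 2, 5]


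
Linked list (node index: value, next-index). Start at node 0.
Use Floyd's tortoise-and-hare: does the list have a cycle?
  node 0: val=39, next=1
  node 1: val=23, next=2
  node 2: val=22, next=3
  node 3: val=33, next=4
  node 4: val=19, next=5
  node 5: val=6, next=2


Floyd's tortoise (slow, +1) and hare (fast, +2):
  init: slow=0, fast=0
  step 1: slow=1, fast=2
  step 2: slow=2, fast=4
  step 3: slow=3, fast=2
  step 4: slow=4, fast=4
  slow == fast at node 4: cycle detected

Cycle: yes


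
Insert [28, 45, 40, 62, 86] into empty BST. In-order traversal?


Insert 28: root
Insert 45: R from 28
Insert 40: R from 28 -> L from 45
Insert 62: R from 28 -> R from 45
Insert 86: R from 28 -> R from 45 -> R from 62

In-order: [28, 40, 45, 62, 86]


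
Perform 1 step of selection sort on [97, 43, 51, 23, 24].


Initial: [97, 43, 51, 23, 24]
Step 1: min=23 at 3
  Swap: [23, 43, 51, 97, 24]

After 1 step: [23, 43, 51, 97, 24]


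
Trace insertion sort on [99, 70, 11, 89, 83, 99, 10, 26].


Initial: [99, 70, 11, 89, 83, 99, 10, 26]
Insert 70: [70, 99, 11, 89, 83, 99, 10, 26]
Insert 11: [11, 70, 99, 89, 83, 99, 10, 26]
Insert 89: [11, 70, 89, 99, 83, 99, 10, 26]
Insert 83: [11, 70, 83, 89, 99, 99, 10, 26]
Insert 99: [11, 70, 83, 89, 99, 99, 10, 26]
Insert 10: [10, 11, 70, 83, 89, 99, 99, 26]
Insert 26: [10, 11, 26, 70, 83, 89, 99, 99]

Sorted: [10, 11, 26, 70, 83, 89, 99, 99]


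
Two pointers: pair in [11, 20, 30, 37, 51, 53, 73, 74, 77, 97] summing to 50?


lo=0(11)+hi=9(97)=108
lo=0(11)+hi=8(77)=88
lo=0(11)+hi=7(74)=85
lo=0(11)+hi=6(73)=84
lo=0(11)+hi=5(53)=64
lo=0(11)+hi=4(51)=62
lo=0(11)+hi=3(37)=48
lo=1(20)+hi=3(37)=57
lo=1(20)+hi=2(30)=50

Yes: 20+30=50


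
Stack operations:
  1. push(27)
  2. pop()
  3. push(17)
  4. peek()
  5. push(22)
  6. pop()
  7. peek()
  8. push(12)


push(27) -> [27]
pop()->27, []
push(17) -> [17]
peek()->17
push(22) -> [17, 22]
pop()->22, [17]
peek()->17
push(12) -> [17, 12]

Final stack: [17, 12]


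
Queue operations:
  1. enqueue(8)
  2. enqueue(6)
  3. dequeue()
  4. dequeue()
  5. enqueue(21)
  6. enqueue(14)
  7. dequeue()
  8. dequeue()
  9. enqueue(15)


enqueue(8) -> [8]
enqueue(6) -> [8, 6]
dequeue()->8, [6]
dequeue()->6, []
enqueue(21) -> [21]
enqueue(14) -> [21, 14]
dequeue()->21, [14]
dequeue()->14, []
enqueue(15) -> [15]

Final queue: [15]


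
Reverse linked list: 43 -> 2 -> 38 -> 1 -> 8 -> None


Step 1: curr=43, set curr.next=prev(None) | reversed so far: 43
Step 2: curr=2, set curr.next=prev(43) | reversed so far: 2 -> 43
Step 3: curr=38, set curr.next=prev(2) | reversed so far: 38 -> 2 -> 43
Step 4: curr=1, set curr.next=prev(38) | reversed so far: 1 -> 38 -> 2 -> 43
Step 5: curr=8, set curr.next=prev(1) | reversed so far: 8 -> 1 -> 38 -> 2 -> 43

8 -> 1 -> 38 -> 2 -> 43 -> None


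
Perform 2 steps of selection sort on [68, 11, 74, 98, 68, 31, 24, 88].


Initial: [68, 11, 74, 98, 68, 31, 24, 88]
Step 1: min=11 at 1
  Swap: [11, 68, 74, 98, 68, 31, 24, 88]
Step 2: min=24 at 6
  Swap: [11, 24, 74, 98, 68, 31, 68, 88]

After 2 steps: [11, 24, 74, 98, 68, 31, 68, 88]


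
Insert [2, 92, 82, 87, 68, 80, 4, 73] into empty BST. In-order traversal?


Insert 2: root
Insert 92: R from 2
Insert 82: R from 2 -> L from 92
Insert 87: R from 2 -> L from 92 -> R from 82
Insert 68: R from 2 -> L from 92 -> L from 82
Insert 80: R from 2 -> L from 92 -> L from 82 -> R from 68
Insert 4: R from 2 -> L from 92 -> L from 82 -> L from 68
Insert 73: R from 2 -> L from 92 -> L from 82 -> R from 68 -> L from 80

In-order: [2, 4, 68, 73, 80, 82, 87, 92]


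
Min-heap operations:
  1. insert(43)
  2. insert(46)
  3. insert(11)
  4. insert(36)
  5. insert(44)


insert(43) -> [43]
insert(46) -> [43, 46]
insert(11) -> [11, 46, 43]
insert(36) -> [11, 36, 43, 46]
insert(44) -> [11, 36, 43, 46, 44]

Final heap: [11, 36, 43, 46, 44]


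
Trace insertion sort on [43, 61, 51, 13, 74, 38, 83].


Initial: [43, 61, 51, 13, 74, 38, 83]
Insert 61: [43, 61, 51, 13, 74, 38, 83]
Insert 51: [43, 51, 61, 13, 74, 38, 83]
Insert 13: [13, 43, 51, 61, 74, 38, 83]
Insert 74: [13, 43, 51, 61, 74, 38, 83]
Insert 38: [13, 38, 43, 51, 61, 74, 83]
Insert 83: [13, 38, 43, 51, 61, 74, 83]

Sorted: [13, 38, 43, 51, 61, 74, 83]


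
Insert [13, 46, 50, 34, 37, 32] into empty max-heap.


Insert 13: [13]
Insert 46: [46, 13]
Insert 50: [50, 13, 46]
Insert 34: [50, 34, 46, 13]
Insert 37: [50, 37, 46, 13, 34]
Insert 32: [50, 37, 46, 13, 34, 32]

Final heap: [50, 37, 46, 13, 34, 32]


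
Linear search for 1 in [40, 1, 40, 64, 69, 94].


i=0: 40!=1
i=1: 1==1 found!

Found at 1, 2 comps


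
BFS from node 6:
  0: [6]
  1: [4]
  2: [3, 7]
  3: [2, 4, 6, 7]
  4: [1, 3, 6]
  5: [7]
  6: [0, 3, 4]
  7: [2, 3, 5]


Visit 6, enqueue [0, 3, 4]
Visit 0, enqueue []
Visit 3, enqueue [2, 7]
Visit 4, enqueue [1]
Visit 2, enqueue []
Visit 7, enqueue [5]
Visit 1, enqueue []
Visit 5, enqueue []

BFS order: [6, 0, 3, 4, 2, 7, 1, 5]


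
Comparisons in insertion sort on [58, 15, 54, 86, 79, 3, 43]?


Algorithm: insertion sort
Input: [58, 15, 54, 86, 79, 3, 43]
Sorted: [3, 15, 43, 54, 58, 79, 86]

16
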